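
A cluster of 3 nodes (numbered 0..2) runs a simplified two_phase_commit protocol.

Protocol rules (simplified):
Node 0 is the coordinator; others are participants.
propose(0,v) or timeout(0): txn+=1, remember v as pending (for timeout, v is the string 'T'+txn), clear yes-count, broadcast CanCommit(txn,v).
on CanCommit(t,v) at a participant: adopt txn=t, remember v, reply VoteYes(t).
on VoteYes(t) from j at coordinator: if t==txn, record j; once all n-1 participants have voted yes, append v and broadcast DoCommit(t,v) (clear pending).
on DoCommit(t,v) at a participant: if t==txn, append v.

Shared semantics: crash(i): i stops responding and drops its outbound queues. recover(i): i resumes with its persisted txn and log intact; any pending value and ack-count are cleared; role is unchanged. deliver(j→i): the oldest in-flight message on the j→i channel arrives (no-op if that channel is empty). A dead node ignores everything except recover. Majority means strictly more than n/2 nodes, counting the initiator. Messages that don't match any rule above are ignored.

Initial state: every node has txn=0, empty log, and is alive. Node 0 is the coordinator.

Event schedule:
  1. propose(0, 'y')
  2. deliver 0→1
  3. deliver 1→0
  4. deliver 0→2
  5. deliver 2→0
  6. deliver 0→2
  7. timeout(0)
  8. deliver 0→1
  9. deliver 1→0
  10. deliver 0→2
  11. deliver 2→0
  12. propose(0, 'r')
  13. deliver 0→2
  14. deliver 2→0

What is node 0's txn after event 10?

2

after 1 — propose(0,'y'): n0:coor/t1/[-]
after 2 — deliver 0→1: n1:part/t1/[-]
after 3 — deliver 1→0: ·
after 4 — deliver 0→2: n2:part/t1/[-]
after 5 — deliver 2→0: n0:coor/t1/[y]
after 6 — deliver 0→2: n2:part/t1/[y]
after 7 — timeout(0): n0:coor/t2/[y]
after 8 — deliver 0→1: n1:part/t1/[y]
after 9 — deliver 1→0: ·
after 10 — deliver 0→2: n2:part/t2/[y]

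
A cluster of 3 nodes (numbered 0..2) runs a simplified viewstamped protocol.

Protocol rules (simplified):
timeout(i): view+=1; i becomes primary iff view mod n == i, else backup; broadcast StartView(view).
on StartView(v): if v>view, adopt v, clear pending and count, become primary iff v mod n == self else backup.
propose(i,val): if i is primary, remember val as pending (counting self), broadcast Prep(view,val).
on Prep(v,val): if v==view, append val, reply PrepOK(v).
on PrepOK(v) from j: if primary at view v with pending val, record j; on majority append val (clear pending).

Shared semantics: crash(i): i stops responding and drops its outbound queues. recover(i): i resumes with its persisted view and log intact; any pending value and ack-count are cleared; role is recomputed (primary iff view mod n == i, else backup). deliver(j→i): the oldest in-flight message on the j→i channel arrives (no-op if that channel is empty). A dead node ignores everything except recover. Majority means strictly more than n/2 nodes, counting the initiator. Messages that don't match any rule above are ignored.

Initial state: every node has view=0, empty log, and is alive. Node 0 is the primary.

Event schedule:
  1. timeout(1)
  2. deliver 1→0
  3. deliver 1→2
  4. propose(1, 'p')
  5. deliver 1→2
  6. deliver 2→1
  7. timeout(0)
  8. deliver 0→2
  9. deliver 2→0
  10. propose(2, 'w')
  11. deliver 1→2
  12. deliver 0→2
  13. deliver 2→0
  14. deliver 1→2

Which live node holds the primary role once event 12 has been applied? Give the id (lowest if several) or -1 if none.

1

1. timeout(1):  <1:prim v1 ->
2. deliver 1→0:  <0:back v1 ->
3. deliver 1→2:  <2:back v1 ->
4. propose(1,'p'):  nop
5. deliver 1→2:  <2:back v1 p>
6. deliver 2→1:  <1:prim v1 p>
7. timeout(0):  <0:back v2 ->
8. deliver 0→2:  <2:prim v2 p>
9. deliver 2→0:  nop
10. propose(2,'w'):  nop
11. deliver 1→2:  nop
12. deliver 0→2:  nop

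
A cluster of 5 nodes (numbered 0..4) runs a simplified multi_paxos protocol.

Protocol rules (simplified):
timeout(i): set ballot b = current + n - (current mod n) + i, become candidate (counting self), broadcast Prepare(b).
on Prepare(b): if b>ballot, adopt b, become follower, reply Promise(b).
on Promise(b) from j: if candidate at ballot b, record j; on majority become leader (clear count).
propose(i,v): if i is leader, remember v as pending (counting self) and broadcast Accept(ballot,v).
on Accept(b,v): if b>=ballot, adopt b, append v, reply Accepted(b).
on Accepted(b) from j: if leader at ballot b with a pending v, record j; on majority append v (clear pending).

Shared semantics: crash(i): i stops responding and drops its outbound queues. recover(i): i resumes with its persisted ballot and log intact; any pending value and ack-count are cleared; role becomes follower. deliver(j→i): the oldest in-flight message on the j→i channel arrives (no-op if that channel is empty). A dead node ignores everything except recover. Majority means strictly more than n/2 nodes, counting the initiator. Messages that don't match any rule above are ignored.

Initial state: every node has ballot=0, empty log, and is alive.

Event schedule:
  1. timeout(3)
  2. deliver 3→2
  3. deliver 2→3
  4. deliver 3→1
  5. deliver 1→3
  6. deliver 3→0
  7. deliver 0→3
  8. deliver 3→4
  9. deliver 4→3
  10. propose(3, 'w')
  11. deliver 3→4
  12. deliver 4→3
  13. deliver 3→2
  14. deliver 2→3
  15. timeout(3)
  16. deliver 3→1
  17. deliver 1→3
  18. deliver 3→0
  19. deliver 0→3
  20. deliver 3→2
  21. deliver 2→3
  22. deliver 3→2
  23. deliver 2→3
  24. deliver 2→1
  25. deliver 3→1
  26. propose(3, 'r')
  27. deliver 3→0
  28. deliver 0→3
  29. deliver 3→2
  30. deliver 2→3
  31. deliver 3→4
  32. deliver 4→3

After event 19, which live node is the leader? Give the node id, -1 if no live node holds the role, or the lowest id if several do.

-1

after 1 — timeout(3): n3:cand/b8/[-]
after 2 — deliver 3→2: n2:foll/b8/[-]
after 3 — deliver 2→3: ·
after 4 — deliver 3→1: n1:foll/b8/[-]
after 5 — deliver 1→3: n3:lead/b8/[-]
after 6 — deliver 3→0: n0:foll/b8/[-]
after 7 — deliver 0→3: ·
after 8 — deliver 3→4: n4:foll/b8/[-]
after 9 — deliver 4→3: ·
after 10 — propose(3,'w'): ·
after 11 — deliver 3→4: n4:foll/b8/[w]
after 12 — deliver 4→3: ·
after 13 — deliver 3→2: n2:foll/b8/[w]
after 14 — deliver 2→3: n3:lead/b8/[w]
after 15 — timeout(3): n3:cand/b13/[w]
after 16 — deliver 3→1: n1:foll/b8/[w]
after 17 — deliver 1→3: ·
after 18 — deliver 3→0: n0:foll/b8/[w]
after 19 — deliver 0→3: ·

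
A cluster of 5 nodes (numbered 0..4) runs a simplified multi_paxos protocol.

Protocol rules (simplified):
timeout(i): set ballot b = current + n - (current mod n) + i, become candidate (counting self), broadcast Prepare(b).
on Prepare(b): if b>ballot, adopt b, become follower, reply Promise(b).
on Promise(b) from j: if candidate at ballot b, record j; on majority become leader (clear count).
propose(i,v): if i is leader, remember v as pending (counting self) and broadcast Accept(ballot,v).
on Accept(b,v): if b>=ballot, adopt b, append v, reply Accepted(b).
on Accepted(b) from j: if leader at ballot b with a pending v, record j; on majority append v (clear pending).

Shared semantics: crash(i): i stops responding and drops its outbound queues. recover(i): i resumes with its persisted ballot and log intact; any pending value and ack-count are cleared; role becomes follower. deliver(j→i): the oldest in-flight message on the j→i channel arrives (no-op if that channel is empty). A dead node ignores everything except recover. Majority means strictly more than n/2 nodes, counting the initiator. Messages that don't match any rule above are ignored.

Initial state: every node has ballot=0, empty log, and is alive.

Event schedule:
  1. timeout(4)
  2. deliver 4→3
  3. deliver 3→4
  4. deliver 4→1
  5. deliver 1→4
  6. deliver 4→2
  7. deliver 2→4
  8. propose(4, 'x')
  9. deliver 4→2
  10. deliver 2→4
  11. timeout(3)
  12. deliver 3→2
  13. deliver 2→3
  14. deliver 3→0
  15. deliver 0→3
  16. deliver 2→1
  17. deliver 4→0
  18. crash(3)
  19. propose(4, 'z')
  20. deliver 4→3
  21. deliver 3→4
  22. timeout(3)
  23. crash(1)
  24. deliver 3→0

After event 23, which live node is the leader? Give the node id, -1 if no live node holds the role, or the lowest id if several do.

4

[1] timeout(4) → N4(cand b9 [-])
[2] deliver 4→3 → N3(foll b9 [-])
[3] deliver 3→4 → ∅
[4] deliver 4→1 → N1(foll b9 [-])
[5] deliver 1→4 → N4(lead b9 [-])
[6] deliver 4→2 → N2(foll b9 [-])
[7] deliver 2→4 → ∅
[8] propose(4,'x') → ∅
[9] deliver 4→2 → N2(foll b9 [x])
[10] deliver 2→4 → ∅
[11] timeout(3) → N3(cand b13 [-])
[12] deliver 3→2 → N2(foll b13 [x])
[13] deliver 2→3 → ∅
[14] deliver 3→0 → N0(foll b13 [-])
[15] deliver 0→3 → N3(lead b13 [-])
[16] deliver 2→1 → ∅
[17] deliver 4→0 → ∅
[18] crash(3) → N3(✗lead b13 [-])
[19] propose(4,'z') → ∅
[20] deliver 4→3 → ∅
[21] deliver 3→4 → ∅
[22] timeout(3) → ∅
[23] crash(1) → N1(✗foll b9 [-])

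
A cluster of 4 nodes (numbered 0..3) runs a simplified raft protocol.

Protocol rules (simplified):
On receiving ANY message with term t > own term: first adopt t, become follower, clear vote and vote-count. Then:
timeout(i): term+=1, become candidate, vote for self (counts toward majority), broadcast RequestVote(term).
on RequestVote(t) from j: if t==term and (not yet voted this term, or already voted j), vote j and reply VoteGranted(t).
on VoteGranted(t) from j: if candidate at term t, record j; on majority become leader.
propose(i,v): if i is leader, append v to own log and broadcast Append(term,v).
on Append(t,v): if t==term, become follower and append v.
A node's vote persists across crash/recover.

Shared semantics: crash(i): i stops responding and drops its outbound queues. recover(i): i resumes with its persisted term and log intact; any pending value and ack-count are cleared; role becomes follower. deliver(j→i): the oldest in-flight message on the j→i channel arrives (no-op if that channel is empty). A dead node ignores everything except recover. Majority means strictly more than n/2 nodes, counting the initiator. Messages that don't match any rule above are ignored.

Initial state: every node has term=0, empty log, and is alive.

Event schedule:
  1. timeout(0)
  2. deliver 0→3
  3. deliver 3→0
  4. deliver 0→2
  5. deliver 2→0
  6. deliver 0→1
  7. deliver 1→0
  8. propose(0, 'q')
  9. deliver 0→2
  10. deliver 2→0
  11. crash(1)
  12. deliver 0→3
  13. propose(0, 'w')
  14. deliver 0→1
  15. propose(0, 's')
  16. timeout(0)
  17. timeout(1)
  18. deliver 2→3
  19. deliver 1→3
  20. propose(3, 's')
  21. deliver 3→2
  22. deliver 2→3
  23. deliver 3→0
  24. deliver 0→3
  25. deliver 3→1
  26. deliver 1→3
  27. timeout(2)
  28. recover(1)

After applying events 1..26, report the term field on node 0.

2

after 1 — timeout(0): n0:cand/t1/[-]
after 2 — deliver 0→3: n3:foll/t1/[-]
after 3 — deliver 3→0: ·
after 4 — deliver 0→2: n2:foll/t1/[-]
after 5 — deliver 2→0: n0:lead/t1/[-]
after 6 — deliver 0→1: n1:foll/t1/[-]
after 7 — deliver 1→0: ·
after 8 — propose(0,'q'): n0:lead/t1/[q]
after 9 — deliver 0→2: n2:foll/t1/[q]
after 10 — deliver 2→0: ·
after 11 — crash(1): n1:✗foll/t1/[-]
after 12 — deliver 0→3: n3:foll/t1/[q]
after 13 — propose(0,'w'): n0:lead/t1/[q,w]
after 14 — deliver 0→1: ·
after 15 — propose(0,'s'): n0:lead/t1/[q,w,s]
after 16 — timeout(0): n0:cand/t2/[q,w,s]
after 17 — timeout(1): ·
after 18 — deliver 2→3: ·
after 19 — deliver 1→3: ·
after 20 — propose(3,'s'): ·
after 21 — deliver 3→2: ·
after 22 — deliver 2→3: ·
after 23 — deliver 3→0: ·
after 24 — deliver 0→3: n3:foll/t1/[q,w]
after 25 — deliver 3→1: ·
after 26 — deliver 1→3: ·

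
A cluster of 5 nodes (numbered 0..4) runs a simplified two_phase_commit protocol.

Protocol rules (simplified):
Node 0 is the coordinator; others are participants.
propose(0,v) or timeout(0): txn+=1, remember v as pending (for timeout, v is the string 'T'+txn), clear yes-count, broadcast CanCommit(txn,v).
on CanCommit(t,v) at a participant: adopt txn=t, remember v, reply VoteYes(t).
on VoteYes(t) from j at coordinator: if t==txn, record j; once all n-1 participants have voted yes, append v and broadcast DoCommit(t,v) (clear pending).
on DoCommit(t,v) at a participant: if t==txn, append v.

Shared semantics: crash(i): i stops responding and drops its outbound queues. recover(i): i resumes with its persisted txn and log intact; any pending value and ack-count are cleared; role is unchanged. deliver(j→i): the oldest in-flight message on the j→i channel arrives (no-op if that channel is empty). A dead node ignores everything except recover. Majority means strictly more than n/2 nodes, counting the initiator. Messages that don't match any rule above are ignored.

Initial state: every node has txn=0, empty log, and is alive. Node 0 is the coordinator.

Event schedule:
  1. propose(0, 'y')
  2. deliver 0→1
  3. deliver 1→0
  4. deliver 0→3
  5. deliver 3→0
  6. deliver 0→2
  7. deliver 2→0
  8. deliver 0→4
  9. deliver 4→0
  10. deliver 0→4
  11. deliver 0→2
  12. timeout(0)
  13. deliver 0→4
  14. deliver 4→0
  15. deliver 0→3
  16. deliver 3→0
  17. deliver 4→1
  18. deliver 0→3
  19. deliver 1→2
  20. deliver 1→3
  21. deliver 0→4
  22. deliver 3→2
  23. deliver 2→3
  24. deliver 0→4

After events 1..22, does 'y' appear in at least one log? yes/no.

[1] propose(0,'y') → N0(coor t1 [-])
[2] deliver 0→1 → N1(part t1 [-])
[3] deliver 1→0 → ∅
[4] deliver 0→3 → N3(part t1 [-])
[5] deliver 3→0 → ∅
[6] deliver 0→2 → N2(part t1 [-])
[7] deliver 2→0 → ∅
[8] deliver 0→4 → N4(part t1 [-])
[9] deliver 4→0 → N0(coor t1 [y])
[10] deliver 0→4 → N4(part t1 [y])
[11] deliver 0→2 → N2(part t1 [y])
[12] timeout(0) → N0(coor t2 [y])
[13] deliver 0→4 → N4(part t2 [y])
[14] deliver 4→0 → ∅
[15] deliver 0→3 → N3(part t1 [y])
[16] deliver 3→0 → ∅
[17] deliver 4→1 → ∅
[18] deliver 0→3 → N3(part t2 [y])
[19] deliver 1→2 → ∅
[20] deliver 1→3 → ∅
[21] deliver 0→4 → ∅
[22] deliver 3→2 → ∅

yes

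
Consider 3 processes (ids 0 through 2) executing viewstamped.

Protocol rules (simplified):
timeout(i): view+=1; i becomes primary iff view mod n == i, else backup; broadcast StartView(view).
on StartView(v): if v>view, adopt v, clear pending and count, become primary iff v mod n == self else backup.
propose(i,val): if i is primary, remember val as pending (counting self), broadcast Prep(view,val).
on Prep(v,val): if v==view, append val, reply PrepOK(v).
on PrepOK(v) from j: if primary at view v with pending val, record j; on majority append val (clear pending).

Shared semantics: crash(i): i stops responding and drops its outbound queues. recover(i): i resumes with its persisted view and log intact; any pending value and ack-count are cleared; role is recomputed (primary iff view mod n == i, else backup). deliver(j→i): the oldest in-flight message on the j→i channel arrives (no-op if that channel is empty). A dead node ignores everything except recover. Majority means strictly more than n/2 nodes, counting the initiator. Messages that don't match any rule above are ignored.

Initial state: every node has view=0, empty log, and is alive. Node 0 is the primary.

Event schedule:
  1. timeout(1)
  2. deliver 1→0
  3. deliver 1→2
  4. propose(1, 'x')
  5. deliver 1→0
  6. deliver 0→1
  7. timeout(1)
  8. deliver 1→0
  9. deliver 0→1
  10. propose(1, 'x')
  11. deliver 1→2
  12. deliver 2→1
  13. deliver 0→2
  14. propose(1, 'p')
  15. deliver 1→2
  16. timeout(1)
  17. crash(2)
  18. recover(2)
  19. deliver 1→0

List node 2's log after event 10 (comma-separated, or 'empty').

empty

[1] timeout(1) → N1(prim v1 [-])
[2] deliver 1→0 → N0(back v1 [-])
[3] deliver 1→2 → N2(back v1 [-])
[4] propose(1,'x') → ∅
[5] deliver 1→0 → N0(back v1 [x])
[6] deliver 0→1 → N1(prim v1 [x])
[7] timeout(1) → N1(back v2 [x])
[8] deliver 1→0 → N0(back v2 [x])
[9] deliver 0→1 → ∅
[10] propose(1,'x') → ∅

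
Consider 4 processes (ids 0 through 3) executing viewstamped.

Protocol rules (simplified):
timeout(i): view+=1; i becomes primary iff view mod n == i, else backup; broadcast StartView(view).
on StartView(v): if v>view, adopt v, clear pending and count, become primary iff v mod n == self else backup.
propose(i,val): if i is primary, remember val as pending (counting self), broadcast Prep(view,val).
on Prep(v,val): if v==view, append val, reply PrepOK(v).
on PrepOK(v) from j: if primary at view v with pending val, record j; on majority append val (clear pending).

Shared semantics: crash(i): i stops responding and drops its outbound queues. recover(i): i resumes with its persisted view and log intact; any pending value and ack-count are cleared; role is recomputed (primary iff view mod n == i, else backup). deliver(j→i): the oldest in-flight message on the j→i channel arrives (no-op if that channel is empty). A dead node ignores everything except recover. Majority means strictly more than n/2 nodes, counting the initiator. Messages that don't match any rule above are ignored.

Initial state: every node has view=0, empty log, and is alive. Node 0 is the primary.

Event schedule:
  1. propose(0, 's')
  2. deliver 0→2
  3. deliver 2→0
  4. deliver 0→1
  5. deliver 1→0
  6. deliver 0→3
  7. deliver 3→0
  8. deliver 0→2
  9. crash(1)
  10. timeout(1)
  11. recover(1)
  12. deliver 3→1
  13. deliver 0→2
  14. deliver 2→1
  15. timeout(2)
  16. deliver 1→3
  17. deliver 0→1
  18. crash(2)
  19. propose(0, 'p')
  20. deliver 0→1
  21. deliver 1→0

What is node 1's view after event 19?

0

step 1 propose(0,'s'): —
step 2 deliver 0→2: 2={back,v=0,log=s}
step 3 deliver 2→0: —
step 4 deliver 0→1: 1={back,v=0,log=s}
step 5 deliver 1→0: 0={prim,v=0,log=s}
step 6 deliver 0→3: 3={back,v=0,log=s}
step 7 deliver 3→0: —
step 8 deliver 0→2: —
step 9 crash(1): 1={✗back,v=0,log=s}
step 10 timeout(1): —
step 11 recover(1): 1={back,v=0,log=s}
step 12 deliver 3→1: —
step 13 deliver 0→2: —
step 14 deliver 2→1: —
step 15 timeout(2): 2={back,v=1,log=s}
step 16 deliver 1→3: —
step 17 deliver 0→1: —
step 18 crash(2): 2={✗back,v=1,log=s}
step 19 propose(0,'p'): —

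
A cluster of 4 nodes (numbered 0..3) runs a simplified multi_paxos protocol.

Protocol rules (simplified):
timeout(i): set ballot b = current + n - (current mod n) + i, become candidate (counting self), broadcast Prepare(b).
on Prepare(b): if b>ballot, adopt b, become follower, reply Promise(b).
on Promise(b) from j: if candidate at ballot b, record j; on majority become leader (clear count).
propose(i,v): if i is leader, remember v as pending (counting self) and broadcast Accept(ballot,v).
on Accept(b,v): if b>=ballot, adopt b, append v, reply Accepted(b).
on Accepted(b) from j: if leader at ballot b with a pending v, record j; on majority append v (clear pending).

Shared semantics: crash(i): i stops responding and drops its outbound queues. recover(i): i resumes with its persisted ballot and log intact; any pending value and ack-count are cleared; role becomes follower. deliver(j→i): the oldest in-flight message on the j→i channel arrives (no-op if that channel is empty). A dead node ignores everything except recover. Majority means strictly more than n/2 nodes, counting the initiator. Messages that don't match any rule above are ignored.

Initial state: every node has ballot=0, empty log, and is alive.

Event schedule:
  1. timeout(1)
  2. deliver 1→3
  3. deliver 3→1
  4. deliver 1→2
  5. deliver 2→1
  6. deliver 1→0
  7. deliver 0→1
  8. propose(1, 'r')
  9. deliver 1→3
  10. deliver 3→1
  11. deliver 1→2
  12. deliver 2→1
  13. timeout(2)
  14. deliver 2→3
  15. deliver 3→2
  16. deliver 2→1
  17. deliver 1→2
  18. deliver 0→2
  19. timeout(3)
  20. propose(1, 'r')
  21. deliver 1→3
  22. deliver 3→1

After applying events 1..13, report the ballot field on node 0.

step 1 timeout(1): 1={cand,b=5,log=-}
step 2 deliver 1→3: 3={foll,b=5,log=-}
step 3 deliver 3→1: —
step 4 deliver 1→2: 2={foll,b=5,log=-}
step 5 deliver 2→1: 1={lead,b=5,log=-}
step 6 deliver 1→0: 0={foll,b=5,log=-}
step 7 deliver 0→1: —
step 8 propose(1,'r'): —
step 9 deliver 1→3: 3={foll,b=5,log=r}
step 10 deliver 3→1: —
step 11 deliver 1→2: 2={foll,b=5,log=r}
step 12 deliver 2→1: 1={lead,b=5,log=r}
step 13 timeout(2): 2={cand,b=10,log=r}

5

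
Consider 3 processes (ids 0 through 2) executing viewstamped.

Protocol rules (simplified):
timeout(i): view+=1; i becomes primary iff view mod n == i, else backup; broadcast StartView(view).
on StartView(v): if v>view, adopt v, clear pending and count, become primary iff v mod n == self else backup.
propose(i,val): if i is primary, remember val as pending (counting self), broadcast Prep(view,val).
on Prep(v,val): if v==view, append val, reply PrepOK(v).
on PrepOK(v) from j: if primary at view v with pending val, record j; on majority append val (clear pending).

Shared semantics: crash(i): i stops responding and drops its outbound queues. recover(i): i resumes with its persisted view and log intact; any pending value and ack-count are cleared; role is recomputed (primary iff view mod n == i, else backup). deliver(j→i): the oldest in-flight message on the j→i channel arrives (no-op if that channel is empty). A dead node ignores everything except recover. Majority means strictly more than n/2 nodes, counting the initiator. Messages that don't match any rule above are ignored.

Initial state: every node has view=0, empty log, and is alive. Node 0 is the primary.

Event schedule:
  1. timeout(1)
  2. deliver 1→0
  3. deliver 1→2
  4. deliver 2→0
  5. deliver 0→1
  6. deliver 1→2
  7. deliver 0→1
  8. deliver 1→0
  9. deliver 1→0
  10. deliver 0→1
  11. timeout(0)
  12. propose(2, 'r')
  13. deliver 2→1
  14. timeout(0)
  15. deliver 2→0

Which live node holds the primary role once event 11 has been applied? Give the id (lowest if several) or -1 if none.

after 1 — timeout(1): n1:prim/v1/[-]
after 2 — deliver 1→0: n0:back/v1/[-]
after 3 — deliver 1→2: n2:back/v1/[-]
after 4 — deliver 2→0: ·
after 5 — deliver 0→1: ·
after 6 — deliver 1→2: ·
after 7 — deliver 0→1: ·
after 8 — deliver 1→0: ·
after 9 — deliver 1→0: ·
after 10 — deliver 0→1: ·
after 11 — timeout(0): n0:back/v2/[-]

1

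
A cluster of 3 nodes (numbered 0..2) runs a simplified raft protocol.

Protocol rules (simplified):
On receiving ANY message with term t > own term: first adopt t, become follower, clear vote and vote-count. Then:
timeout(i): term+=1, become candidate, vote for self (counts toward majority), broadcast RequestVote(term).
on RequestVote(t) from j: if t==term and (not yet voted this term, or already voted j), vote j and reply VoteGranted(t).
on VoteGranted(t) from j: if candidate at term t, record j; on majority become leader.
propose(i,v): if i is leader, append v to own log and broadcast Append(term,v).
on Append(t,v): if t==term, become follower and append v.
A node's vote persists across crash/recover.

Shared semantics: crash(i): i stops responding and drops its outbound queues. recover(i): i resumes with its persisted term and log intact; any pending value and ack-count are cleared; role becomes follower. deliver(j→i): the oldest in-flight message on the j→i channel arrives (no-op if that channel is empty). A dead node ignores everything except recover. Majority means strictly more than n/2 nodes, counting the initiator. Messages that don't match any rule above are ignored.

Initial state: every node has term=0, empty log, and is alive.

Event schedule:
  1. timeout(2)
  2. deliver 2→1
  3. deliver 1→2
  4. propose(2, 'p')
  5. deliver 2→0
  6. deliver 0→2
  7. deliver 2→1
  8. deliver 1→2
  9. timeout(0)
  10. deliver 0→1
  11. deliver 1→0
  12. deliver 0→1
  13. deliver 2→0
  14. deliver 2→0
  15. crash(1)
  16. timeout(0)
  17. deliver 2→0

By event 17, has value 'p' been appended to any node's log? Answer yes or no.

step 1 timeout(2): 2={cand,t=1,log=-}
step 2 deliver 2→1: 1={foll,t=1,log=-}
step 3 deliver 1→2: 2={lead,t=1,log=-}
step 4 propose(2,'p'): 2={lead,t=1,log=p}
step 5 deliver 2→0: 0={foll,t=1,log=-}
step 6 deliver 0→2: —
step 7 deliver 2→1: 1={foll,t=1,log=p}
step 8 deliver 1→2: —
step 9 timeout(0): 0={cand,t=2,log=-}
step 10 deliver 0→1: 1={foll,t=2,log=p}
step 11 deliver 1→0: 0={lead,t=2,log=-}
step 12 deliver 0→1: —
step 13 deliver 2→0: —
step 14 deliver 2→0: —
step 15 crash(1): 1={✗foll,t=2,log=p}
step 16 timeout(0): 0={cand,t=3,log=-}
step 17 deliver 2→0: —

yes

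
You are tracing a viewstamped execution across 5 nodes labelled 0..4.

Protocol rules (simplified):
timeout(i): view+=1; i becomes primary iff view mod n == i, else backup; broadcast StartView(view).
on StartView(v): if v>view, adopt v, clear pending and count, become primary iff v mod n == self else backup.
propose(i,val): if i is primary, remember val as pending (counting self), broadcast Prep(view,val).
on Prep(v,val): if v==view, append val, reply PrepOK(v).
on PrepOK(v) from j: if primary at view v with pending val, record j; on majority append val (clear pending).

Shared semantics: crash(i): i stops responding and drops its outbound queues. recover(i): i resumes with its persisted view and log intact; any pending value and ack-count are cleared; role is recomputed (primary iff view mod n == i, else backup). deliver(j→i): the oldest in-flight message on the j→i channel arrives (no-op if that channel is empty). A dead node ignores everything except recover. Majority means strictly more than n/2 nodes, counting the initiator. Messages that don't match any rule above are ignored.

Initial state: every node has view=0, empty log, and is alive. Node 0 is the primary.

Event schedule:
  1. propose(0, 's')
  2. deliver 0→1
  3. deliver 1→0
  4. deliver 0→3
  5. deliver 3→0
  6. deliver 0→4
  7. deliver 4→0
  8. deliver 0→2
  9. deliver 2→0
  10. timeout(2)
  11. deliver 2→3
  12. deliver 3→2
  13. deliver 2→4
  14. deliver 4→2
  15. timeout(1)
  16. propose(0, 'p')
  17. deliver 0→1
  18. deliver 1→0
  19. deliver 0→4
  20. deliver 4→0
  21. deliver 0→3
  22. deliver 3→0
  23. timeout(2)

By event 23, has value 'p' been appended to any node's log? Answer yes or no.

e1 propose(0,'s'): ·
e2 deliver 0→1: 1[back,v=0,s]
e3 deliver 1→0: ·
e4 deliver 0→3: 3[back,v=0,s]
e5 deliver 3→0: 0[prim,v=0,s]
e6 deliver 0→4: 4[back,v=0,s]
e7 deliver 4→0: ·
e8 deliver 0→2: 2[back,v=0,s]
e9 deliver 2→0: ·
e10 timeout(2): 2[back,v=1,s]
e11 deliver 2→3: 3[back,v=1,s]
e12 deliver 3→2: ·
e13 deliver 2→4: 4[back,v=1,s]
e14 deliver 4→2: ·
e15 timeout(1): 1[prim,v=1,s]
e16 propose(0,'p'): ·
e17 deliver 0→1: ·
e18 deliver 1→0: 0[back,v=1,s]
e19 deliver 0→4: ·
e20 deliver 4→0: ·
e21 deliver 0→3: ·
e22 deliver 3→0: ·
e23 timeout(2): 2[prim,v=2,s]

no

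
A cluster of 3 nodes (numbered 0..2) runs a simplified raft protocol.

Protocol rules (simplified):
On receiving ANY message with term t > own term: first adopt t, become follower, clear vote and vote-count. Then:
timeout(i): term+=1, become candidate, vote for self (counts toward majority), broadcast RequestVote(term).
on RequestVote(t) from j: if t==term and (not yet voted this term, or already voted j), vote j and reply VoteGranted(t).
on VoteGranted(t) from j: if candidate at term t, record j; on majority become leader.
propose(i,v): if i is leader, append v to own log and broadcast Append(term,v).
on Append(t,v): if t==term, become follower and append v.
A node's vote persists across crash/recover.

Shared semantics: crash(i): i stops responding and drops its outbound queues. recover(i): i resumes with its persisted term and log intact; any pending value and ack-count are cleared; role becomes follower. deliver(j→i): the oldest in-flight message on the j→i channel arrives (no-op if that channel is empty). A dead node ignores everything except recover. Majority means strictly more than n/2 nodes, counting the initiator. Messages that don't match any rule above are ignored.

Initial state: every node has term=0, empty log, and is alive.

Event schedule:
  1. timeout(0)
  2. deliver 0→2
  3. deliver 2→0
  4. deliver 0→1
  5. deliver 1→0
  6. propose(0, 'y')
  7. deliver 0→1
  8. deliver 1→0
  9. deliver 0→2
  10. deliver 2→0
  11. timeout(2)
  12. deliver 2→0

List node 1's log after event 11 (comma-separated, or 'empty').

y

step 1 timeout(0): 0={cand,t=1,log=-}
step 2 deliver 0→2: 2={foll,t=1,log=-}
step 3 deliver 2→0: 0={lead,t=1,log=-}
step 4 deliver 0→1: 1={foll,t=1,log=-}
step 5 deliver 1→0: —
step 6 propose(0,'y'): 0={lead,t=1,log=y}
step 7 deliver 0→1: 1={foll,t=1,log=y}
step 8 deliver 1→0: —
step 9 deliver 0→2: 2={foll,t=1,log=y}
step 10 deliver 2→0: —
step 11 timeout(2): 2={cand,t=2,log=y}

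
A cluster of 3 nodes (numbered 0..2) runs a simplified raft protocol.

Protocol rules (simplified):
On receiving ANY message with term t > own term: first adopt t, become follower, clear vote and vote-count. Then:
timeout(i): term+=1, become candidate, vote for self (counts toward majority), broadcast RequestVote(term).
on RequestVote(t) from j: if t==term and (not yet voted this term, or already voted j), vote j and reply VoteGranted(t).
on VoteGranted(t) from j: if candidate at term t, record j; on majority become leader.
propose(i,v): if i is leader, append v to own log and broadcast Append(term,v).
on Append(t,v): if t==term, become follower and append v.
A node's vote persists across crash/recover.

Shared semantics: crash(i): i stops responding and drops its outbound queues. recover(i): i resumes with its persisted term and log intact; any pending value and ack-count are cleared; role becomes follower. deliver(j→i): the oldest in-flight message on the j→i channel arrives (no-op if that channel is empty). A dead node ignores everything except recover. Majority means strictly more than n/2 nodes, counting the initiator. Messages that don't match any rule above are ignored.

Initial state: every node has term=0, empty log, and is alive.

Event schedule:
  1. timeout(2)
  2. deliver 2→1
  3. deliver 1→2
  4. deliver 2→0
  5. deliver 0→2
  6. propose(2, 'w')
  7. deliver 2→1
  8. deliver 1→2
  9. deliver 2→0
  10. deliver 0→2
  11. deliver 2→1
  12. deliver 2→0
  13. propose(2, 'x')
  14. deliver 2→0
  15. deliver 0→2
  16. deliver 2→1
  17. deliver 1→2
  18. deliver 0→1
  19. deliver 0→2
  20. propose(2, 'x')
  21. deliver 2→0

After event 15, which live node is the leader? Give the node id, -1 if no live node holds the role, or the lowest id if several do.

[1] timeout(2) → N2(cand t1 [-])
[2] deliver 2→1 → N1(foll t1 [-])
[3] deliver 1→2 → N2(lead t1 [-])
[4] deliver 2→0 → N0(foll t1 [-])
[5] deliver 0→2 → ∅
[6] propose(2,'w') → N2(lead t1 [w])
[7] deliver 2→1 → N1(foll t1 [w])
[8] deliver 1→2 → ∅
[9] deliver 2→0 → N0(foll t1 [w])
[10] deliver 0→2 → ∅
[11] deliver 2→1 → ∅
[12] deliver 2→0 → ∅
[13] propose(2,'x') → N2(lead t1 [w,x])
[14] deliver 2→0 → N0(foll t1 [w,x])
[15] deliver 0→2 → ∅

2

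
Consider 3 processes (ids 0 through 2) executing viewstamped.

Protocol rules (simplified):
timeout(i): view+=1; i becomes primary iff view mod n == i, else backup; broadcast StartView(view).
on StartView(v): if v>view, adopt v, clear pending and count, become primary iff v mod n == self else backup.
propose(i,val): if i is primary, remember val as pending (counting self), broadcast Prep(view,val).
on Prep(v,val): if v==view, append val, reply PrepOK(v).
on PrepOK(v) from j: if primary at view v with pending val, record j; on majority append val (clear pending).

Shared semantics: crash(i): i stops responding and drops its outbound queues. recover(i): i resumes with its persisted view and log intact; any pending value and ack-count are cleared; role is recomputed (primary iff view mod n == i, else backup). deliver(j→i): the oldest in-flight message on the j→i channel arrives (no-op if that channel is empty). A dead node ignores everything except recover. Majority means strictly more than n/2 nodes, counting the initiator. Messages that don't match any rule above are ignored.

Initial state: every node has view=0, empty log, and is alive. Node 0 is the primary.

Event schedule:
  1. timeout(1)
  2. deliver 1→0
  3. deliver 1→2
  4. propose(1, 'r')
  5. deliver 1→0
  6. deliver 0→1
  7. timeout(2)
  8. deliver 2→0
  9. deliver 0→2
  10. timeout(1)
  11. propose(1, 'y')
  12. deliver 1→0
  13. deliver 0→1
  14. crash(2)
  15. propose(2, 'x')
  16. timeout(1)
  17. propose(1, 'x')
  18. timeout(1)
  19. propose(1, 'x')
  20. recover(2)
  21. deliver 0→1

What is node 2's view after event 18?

after 1 — timeout(1): n1:prim/v1/[-]
after 2 — deliver 1→0: n0:back/v1/[-]
after 3 — deliver 1→2: n2:back/v1/[-]
after 4 — propose(1,'r'): ·
after 5 — deliver 1→0: n0:back/v1/[r]
after 6 — deliver 0→1: n1:prim/v1/[r]
after 7 — timeout(2): n2:prim/v2/[-]
after 8 — deliver 2→0: n0:back/v2/[r]
after 9 — deliver 0→2: ·
after 10 — timeout(1): n1:back/v2/[r]
after 11 — propose(1,'y'): ·
after 12 — deliver 1→0: ·
after 13 — deliver 0→1: ·
after 14 — crash(2): n2:✗prim/v2/[-]
after 15 — propose(2,'x'): ·
after 16 — timeout(1): n1:back/v3/[r]
after 17 — propose(1,'x'): ·
after 18 — timeout(1): n1:prim/v4/[r]

2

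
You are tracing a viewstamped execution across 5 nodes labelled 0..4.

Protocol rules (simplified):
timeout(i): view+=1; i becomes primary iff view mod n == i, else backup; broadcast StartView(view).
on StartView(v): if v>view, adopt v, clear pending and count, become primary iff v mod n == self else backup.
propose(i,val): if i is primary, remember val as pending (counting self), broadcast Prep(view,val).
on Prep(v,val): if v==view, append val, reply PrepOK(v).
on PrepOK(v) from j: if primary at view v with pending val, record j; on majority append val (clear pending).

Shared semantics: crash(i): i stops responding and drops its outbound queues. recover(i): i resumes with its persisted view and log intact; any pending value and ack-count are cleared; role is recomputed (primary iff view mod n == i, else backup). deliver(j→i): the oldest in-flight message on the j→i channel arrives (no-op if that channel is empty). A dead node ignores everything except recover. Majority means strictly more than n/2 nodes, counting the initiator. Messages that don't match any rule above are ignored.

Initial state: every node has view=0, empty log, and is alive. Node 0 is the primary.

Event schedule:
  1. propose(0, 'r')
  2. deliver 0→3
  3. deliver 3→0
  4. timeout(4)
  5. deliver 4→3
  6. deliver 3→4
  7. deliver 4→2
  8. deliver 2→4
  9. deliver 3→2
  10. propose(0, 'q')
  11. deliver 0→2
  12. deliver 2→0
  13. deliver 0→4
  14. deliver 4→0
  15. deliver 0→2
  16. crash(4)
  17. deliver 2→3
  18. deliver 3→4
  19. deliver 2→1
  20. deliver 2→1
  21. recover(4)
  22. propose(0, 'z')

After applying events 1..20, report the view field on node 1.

step 1 propose(0,'r'): —
step 2 deliver 0→3: 3={back,v=0,log=r}
step 3 deliver 3→0: —
step 4 timeout(4): 4={back,v=1,log=-}
step 5 deliver 4→3: 3={back,v=1,log=r}
step 6 deliver 3→4: —
step 7 deliver 4→2: 2={back,v=1,log=-}
step 8 deliver 2→4: —
step 9 deliver 3→2: —
step 10 propose(0,'q'): —
step 11 deliver 0→2: —
step 12 deliver 2→0: —
step 13 deliver 0→4: —
step 14 deliver 4→0: 0={back,v=1,log=-}
step 15 deliver 0→2: —
step 16 crash(4): 4={✗back,v=1,log=-}
step 17 deliver 2→3: —
step 18 deliver 3→4: —
step 19 deliver 2→1: —
step 20 deliver 2→1: —

0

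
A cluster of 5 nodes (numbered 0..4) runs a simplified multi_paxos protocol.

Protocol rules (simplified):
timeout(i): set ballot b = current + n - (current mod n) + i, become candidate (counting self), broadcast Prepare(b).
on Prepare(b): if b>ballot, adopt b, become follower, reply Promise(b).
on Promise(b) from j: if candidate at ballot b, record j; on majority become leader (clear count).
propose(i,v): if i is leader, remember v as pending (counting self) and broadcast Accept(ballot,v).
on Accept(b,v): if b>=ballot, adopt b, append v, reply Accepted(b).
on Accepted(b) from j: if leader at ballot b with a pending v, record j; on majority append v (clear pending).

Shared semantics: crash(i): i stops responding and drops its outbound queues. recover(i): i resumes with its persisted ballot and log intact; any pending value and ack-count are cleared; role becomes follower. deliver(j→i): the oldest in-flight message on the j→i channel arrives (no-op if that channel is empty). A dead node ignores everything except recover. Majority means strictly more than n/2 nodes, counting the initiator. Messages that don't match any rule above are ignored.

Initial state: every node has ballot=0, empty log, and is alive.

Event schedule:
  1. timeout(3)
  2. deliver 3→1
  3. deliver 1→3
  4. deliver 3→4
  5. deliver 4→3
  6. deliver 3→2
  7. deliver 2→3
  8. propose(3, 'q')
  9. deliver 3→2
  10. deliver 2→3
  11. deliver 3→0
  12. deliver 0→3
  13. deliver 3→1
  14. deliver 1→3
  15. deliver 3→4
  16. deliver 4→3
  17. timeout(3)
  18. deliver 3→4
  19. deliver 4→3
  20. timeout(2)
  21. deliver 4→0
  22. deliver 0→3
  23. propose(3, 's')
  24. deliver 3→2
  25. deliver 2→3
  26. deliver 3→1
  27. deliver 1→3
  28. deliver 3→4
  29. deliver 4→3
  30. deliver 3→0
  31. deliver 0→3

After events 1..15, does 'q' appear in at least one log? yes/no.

yes

1. timeout(3):  <3:cand b8 ->
2. deliver 3→1:  <1:foll b8 ->
3. deliver 1→3:  nop
4. deliver 3→4:  <4:foll b8 ->
5. deliver 4→3:  <3:lead b8 ->
6. deliver 3→2:  <2:foll b8 ->
7. deliver 2→3:  nop
8. propose(3,'q'):  nop
9. deliver 3→2:  <2:foll b8 q>
10. deliver 2→3:  nop
11. deliver 3→0:  <0:foll b8 ->
12. deliver 0→3:  nop
13. deliver 3→1:  <1:foll b8 q>
14. deliver 1→3:  <3:lead b8 q>
15. deliver 3→4:  <4:foll b8 q>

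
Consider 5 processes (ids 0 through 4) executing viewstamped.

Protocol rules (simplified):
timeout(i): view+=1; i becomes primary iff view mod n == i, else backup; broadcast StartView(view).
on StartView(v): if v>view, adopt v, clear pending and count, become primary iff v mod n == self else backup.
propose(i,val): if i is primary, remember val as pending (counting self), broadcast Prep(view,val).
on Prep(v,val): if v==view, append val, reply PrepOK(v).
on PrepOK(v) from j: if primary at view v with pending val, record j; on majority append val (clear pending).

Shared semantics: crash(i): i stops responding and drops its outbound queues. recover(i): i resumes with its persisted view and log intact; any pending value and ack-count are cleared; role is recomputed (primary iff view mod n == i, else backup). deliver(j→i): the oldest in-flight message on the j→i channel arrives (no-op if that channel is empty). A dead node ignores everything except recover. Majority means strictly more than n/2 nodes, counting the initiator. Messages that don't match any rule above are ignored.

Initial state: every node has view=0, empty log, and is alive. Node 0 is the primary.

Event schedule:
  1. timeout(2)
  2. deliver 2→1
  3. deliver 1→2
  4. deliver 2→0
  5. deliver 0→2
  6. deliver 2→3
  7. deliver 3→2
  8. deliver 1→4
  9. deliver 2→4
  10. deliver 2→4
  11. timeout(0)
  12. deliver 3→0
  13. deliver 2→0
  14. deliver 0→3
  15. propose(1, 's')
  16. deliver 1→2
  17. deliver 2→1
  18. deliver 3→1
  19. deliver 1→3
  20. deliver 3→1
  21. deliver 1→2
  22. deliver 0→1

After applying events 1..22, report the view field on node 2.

step 1 timeout(2): 2={back,v=1,log=-}
step 2 deliver 2→1: 1={prim,v=1,log=-}
step 3 deliver 1→2: —
step 4 deliver 2→0: 0={back,v=1,log=-}
step 5 deliver 0→2: —
step 6 deliver 2→3: 3={back,v=1,log=-}
step 7 deliver 3→2: —
step 8 deliver 1→4: —
step 9 deliver 2→4: 4={back,v=1,log=-}
step 10 deliver 2→4: —
step 11 timeout(0): 0={back,v=2,log=-}
step 12 deliver 3→0: —
step 13 deliver 2→0: —
step 14 deliver 0→3: 3={back,v=2,log=-}
step 15 propose(1,'s'): —
step 16 deliver 1→2: 2={back,v=1,log=s}
step 17 deliver 2→1: —
step 18 deliver 3→1: —
step 19 deliver 1→3: —
step 20 deliver 3→1: —
step 21 deliver 1→2: —
step 22 deliver 0→1: 1={back,v=2,log=-}

1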